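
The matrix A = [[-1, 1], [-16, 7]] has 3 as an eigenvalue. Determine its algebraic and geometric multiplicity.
The characteristic polynomial is (x - 3)^2, so the factor x - 3 appears with exponent 2: the algebraic multiplicity is 2.

rank(A - 3I) = 1, so the eigenspace has dimension 2 - 1 = 1: the geometric multiplicity is 1.

Since 1 < 2, A is not diagonalizable.

algebraic multiplicity 2, geometric multiplicity 1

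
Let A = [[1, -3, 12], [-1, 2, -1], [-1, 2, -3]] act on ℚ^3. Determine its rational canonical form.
The invariant factors of A (the non-unit diagonal entries of the Smith normal form of xI - A over ℚ[x]) are x^3 + 4x - 2, each dividing the next. The characteristic polynomial is their product, x^3 + 4x - 2.

The rational canonical form is the block-diagonal matrix of companion matrices C(f_i):
R = [[0, 0, 2], [1, 0, -4], [0, 1, 0]].

Note the characteristic polynomial does not split into linear factors over ℚ, so A has no Jordan form over ℚ; the rational canonical form exists over any field.

R = [[0, 0, 2], [1, 0, -4], [0, 1, 0]]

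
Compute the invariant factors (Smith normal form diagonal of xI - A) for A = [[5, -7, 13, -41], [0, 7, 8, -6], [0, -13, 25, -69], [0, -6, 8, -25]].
The Jordan structure of A has elementary divisors (x + 3), (x - 5)^3. Arranging the block sizes at each eigenvalue in decreasing order and taking row products gives the invariant factors.

Invariant factors (smallest first, each dividing the next): (x - 5)^3(x + 3).

Check: the last factor (x - 5)^3(x + 3) is the minimal polynomial, and the product (x - 5)^3(x + 3) is the characteristic polynomial.

(x - 5)^3(x + 3)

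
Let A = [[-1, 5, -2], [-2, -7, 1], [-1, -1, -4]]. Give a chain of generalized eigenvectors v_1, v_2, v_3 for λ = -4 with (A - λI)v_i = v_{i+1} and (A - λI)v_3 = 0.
v_1 = [[0, 0, 1]]^T, v_2 = [[-2, 1, 0]]^T, v_3 = [[-1, 1, 1]]^T

We seek v_1 ∈ ker((A + 4I)^3) \ ker((A + 4I)^2), then set v_{i+1} = (A + 4I) v_i.

One such chain is v_1 = [[0, 0, 1]]^T, v_2 = [[-2, 1, 0]]^T, v_3 = [[-1, 1, 1]]^T. Check: (A + 4I) v_3 = [[0, 0, 0]]^T = 0.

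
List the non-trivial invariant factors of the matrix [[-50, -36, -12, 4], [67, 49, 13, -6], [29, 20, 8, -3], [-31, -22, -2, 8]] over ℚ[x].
(x - 4)^3(x - 3)

The Jordan structure of A has elementary divisors (x - 3), (x - 4)^3. Arranging the block sizes at each eigenvalue in decreasing order and taking row products gives the invariant factors.

Invariant factors (smallest first, each dividing the next): (x - 4)^3(x - 3).

Check: the last factor (x - 4)^3(x - 3) is the minimal polynomial, and the product (x - 4)^3(x - 3) is the characteristic polynomial.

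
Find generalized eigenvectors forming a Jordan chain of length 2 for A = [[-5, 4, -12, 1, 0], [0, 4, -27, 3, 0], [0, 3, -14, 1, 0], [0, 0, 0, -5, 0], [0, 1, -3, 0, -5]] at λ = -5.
We seek v_1 ∈ ker((A + 5I)^2) \ ker(A + 5I), then set v_{i+1} = (A + 5I) v_i.

One such chain is v_1 = [[-2, -8, -3, -3, 0]]^T, v_2 = [[1, 0, 0, 0, 1]]^T. Check: (A + 5I) v_2 = [[0, 0, 0, 0, 0]]^T = 0.

v_1 = [[-2, -8, -3, -3, 0]]^T, v_2 = [[1, 0, 0, 0, 1]]^T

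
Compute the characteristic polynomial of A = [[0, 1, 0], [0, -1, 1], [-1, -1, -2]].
xI - A = [[x, -1, 0], [0, x + 1, -1], [1, 1, x + 2]].

Expanding det(xI - A) along the first row:
det(xI - A) = + (x)·det([[x + 1, -1], [1, x + 2]]) - (-1)·det([[0, -1], [1, x + 2]]) + (0)·det([[0, x + 1], [1, 1]]).

Evaluating gives χ_A(x) = x^3 + 3x^2 + 3x + 1 = (x + 1)^3.

χ_A(x) = (x + 1)^3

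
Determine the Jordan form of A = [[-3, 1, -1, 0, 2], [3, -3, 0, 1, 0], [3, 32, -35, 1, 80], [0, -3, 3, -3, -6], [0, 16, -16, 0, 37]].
The characteristic polynomial is det(xI - A) = (x - 5)(x + 3)^4, so the eigenvalues are -3 (algebraic multiplicity 4), 5 (algebraic multiplicity 1).

For λ = -3: rank(A + 3I) = 3, rank((A + 3I)^2) = 1. The eigenspace has dimension 5 - 3 = 2, so there are 2 Jordan blocks; the rank sequence gives block sizes [2, 2].

For λ = 5: algebraic multiplicity 1 gives one 1×1 block.

Assembling the blocks gives the Jordan form J above.

J = [[-3, 1, 0, 0, 0], [0, -3, 0, 0, 0], [0, 0, -3, 1, 0], [0, 0, 0, -3, 0], [0, 0, 0, 0, 5]]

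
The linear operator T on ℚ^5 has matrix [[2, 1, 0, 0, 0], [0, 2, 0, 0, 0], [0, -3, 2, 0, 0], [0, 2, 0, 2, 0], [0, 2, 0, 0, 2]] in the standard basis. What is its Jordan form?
The characteristic polynomial is det(xI - A) = (x - 2)^5, so the eigenvalues are 2 (algebraic multiplicity 5).

For λ = 2: rank(A - 2I) = 1, rank((A - 2I)^2) = 0. The eigenspace has dimension 5 - 1 = 4, so there are 4 Jordan blocks; the rank sequence gives block sizes [2, 1, 1, 1].

Assembling the blocks gives the Jordan form J above.

J = [[2, 1, 0, 0, 0], [0, 2, 0, 0, 0], [0, 0, 2, 0, 0], [0, 0, 0, 2, 0], [0, 0, 0, 0, 2]]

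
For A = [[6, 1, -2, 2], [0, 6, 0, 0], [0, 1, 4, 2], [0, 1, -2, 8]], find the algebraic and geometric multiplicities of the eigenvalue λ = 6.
The characteristic polynomial is (x - 6)^4, so the factor x - 6 appears with exponent 4: the algebraic multiplicity is 4.

rank(A - 6I) = 1, so the eigenspace has dimension 4 - 1 = 3: the geometric multiplicity is 3.

Since 3 < 4, A is not diagonalizable.

algebraic multiplicity 4, geometric multiplicity 3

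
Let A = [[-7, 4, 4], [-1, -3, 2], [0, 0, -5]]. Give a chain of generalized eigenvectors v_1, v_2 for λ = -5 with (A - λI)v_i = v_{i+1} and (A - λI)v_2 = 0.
We seek v_1 ∈ ker((A + 5I)^2) \ ker(A + 5I), then set v_{i+1} = (A + 5I) v_i.

One such chain is v_1 = [[1, 1, 0]]^T, v_2 = [[2, 1, 0]]^T. Check: (A + 5I) v_2 = [[0, 0, 0]]^T = 0.

v_1 = [[1, 1, 0]]^T, v_2 = [[2, 1, 0]]^T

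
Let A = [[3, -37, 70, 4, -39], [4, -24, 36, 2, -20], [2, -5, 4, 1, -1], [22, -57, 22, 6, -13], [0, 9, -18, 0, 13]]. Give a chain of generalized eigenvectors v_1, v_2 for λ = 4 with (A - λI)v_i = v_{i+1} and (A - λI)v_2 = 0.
v_1 = [[0, 0, 0, 1, 0]]^T, v_2 = [[4, 2, 1, 2, 0]]^T

We seek v_1 ∈ ker((A - 4I)^2) \ ker(A - 4I), then set v_{i+1} = (A - 4I) v_i.

One such chain is v_1 = [[0, 0, 0, 1, 0]]^T, v_2 = [[4, 2, 1, 2, 0]]^T. Check: (A - 4I) v_2 = [[0, 0, 0, 0, 0]]^T = 0.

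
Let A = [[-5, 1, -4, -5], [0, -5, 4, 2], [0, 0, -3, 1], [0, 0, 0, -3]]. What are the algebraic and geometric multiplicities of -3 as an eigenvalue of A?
algebraic multiplicity 2, geometric multiplicity 1

The characteristic polynomial is (x + 3)^2(x + 5)^2, so the factor x + 3 appears with exponent 2: the algebraic multiplicity is 2.

rank(A + 3I) = 3, so the eigenspace has dimension 4 - 3 = 1: the geometric multiplicity is 1.

Since 1 < 2, A is not diagonalizable.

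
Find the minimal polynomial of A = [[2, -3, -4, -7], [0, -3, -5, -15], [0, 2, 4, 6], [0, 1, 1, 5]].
m_A(x) = (x - 2)^2

The characteristic polynomial factors as (x - 2)^4. The minimal polynomial is ∏(x - λ)^{k_λ} where k_λ is the size of the largest Jordan block at λ.

For λ = 2: rank(A - 2I) = 2, and the largest Jordan block has size 2 (the smallest k with rank((A - 2I)^k) = rank((A - 2I)^(k+1))).

So m_A(x) = (x - 2)^2.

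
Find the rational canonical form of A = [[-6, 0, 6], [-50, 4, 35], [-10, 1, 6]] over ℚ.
R = [[0, 0, 6], [1, 0, 11], [0, 1, 4]]

The invariant factors of A (the non-unit diagonal entries of the Smith normal form of xI - A over ℚ[x]) are (x - 6)(x + 1)^2, each dividing the next. The characteristic polynomial is their product, (x - 6)(x + 1)^2.

The rational canonical form is the block-diagonal matrix of companion matrices C(f_i):
R = [[0, 0, 6], [1, 0, 11], [0, 1, 4]].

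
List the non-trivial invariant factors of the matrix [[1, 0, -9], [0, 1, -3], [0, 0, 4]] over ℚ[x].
x - 1, (x - 4)(x - 1)

The Jordan structure of A has elementary divisors (x - 1), (x - 1), (x - 4). Arranging the block sizes at each eigenvalue in decreasing order and taking row products gives the invariant factors.

Invariant factors (smallest first, each dividing the next): x - 1, (x - 4)(x - 1).

Check: the last factor (x - 4)(x - 1) is the minimal polynomial, and the product (x - 4)(x - 1)^2 is the characteristic polynomial.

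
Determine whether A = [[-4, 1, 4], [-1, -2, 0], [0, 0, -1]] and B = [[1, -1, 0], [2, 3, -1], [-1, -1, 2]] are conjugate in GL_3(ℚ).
trace(A) = -7 but trace(B) = 6. The trace is a similarity invariant, so A and B are not similar.

No.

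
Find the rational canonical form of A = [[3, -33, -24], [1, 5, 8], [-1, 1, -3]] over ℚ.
R = [[0, 0, -48], [1, 0, 8], [0, 1, 5]]

The invariant factors of A (the non-unit diagonal entries of the Smith normal form of xI - A over ℚ[x]) are (x - 4)^2(x + 3), each dividing the next. The characteristic polynomial is their product, (x - 4)^2(x + 3).

The rational canonical form is the block-diagonal matrix of companion matrices C(f_i):
R = [[0, 0, -48], [1, 0, 8], [0, 1, 5]].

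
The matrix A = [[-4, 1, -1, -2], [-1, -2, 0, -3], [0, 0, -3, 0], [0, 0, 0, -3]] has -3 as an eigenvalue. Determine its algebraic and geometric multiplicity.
algebraic multiplicity 4, geometric multiplicity 2

The characteristic polynomial is (x + 3)^4, so the factor x + 3 appears with exponent 4: the algebraic multiplicity is 4.

rank(A + 3I) = 2, so the eigenspace has dimension 4 - 2 = 2: the geometric multiplicity is 2.

Since 2 < 4, A is not diagonalizable.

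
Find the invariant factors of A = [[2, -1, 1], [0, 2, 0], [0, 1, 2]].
(x - 2)^3

The Jordan structure of A has elementary divisors (x - 2)^3. Arranging the block sizes at each eigenvalue in decreasing order and taking row products gives the invariant factors.

Invariant factors (smallest first, each dividing the next): (x - 2)^3.

Check: the last factor (x - 2)^3 is the minimal polynomial, and the product (x - 2)^3 is the characteristic polynomial.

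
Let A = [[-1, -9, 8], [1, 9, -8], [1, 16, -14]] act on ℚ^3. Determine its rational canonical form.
The invariant factors of A (the non-unit diagonal entries of the Smith normal form of xI - A over ℚ[x]) are x(x + 2)(x + 4), each dividing the next. The characteristic polynomial is their product, x(x + 2)(x + 4).

The rational canonical form is the block-diagonal matrix of companion matrices C(f_i):
R = [[0, 0, 0], [1, 0, -8], [0, 1, -6]].

R = [[0, 0, 0], [1, 0, -8], [0, 1, -6]]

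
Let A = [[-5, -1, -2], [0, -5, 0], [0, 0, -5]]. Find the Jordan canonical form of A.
The characteristic polynomial is det(xI - A) = (x + 5)^3, so the eigenvalues are -5 (algebraic multiplicity 3).

For λ = -5: rank(A + 5I) = 1, rank((A + 5I)^2) = 0. The eigenspace has dimension 3 - 1 = 2, so there are 2 Jordan blocks; the rank sequence gives block sizes [2, 1].

Assembling the blocks gives the Jordan form J above.

J = [[-5, 1, 0], [0, -5, 0], [0, 0, -5]]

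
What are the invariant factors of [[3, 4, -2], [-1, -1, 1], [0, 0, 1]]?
The Jordan structure of A has elementary divisors (x - 1)^2, (x - 1). Arranging the block sizes at each eigenvalue in decreasing order and taking row products gives the invariant factors.

Invariant factors (smallest first, each dividing the next): x - 1, (x - 1)^2.

Check: the last factor (x - 1)^2 is the minimal polynomial, and the product (x - 1)^3 is the characteristic polynomial.

x - 1, (x - 1)^2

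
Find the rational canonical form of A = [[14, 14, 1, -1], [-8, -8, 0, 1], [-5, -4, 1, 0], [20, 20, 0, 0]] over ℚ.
R = [[0, 0, 0, 20], [1, 0, 0, -8], [0, 1, 0, -11], [0, 0, 1, 7]]

The invariant factors of A (the non-unit diagonal entries of the Smith normal form of xI - A over ℚ[x]) are (x - 2)^2(x^2 - 3x - 5), each dividing the next. The characteristic polynomial is their product, (x - 2)^2(x^2 - 3x - 5).

The rational canonical form is the block-diagonal matrix of companion matrices C(f_i):
R = [[0, 0, 0, 20], [1, 0, 0, -8], [0, 1, 0, -11], [0, 0, 1, 7]].

Note the characteristic polynomial does not split into linear factors over ℚ, so A has no Jordan form over ℚ; the rational canonical form exists over any field.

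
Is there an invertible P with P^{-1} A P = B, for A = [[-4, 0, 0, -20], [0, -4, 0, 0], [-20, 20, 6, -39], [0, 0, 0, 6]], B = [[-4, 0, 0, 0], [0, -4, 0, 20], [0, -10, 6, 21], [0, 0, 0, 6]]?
Two matrices over a field are similar if and only if they have the same invariant factors.

Both A and B have characteristic polynomial (x - 6)^2(x + 4)^2 and minimal polynomial (x - 6)^2(x + 4). Computing further, both have invariant factors x + 4, (x - 6)^2(x + 4). Hence A and B are similar.

Yes.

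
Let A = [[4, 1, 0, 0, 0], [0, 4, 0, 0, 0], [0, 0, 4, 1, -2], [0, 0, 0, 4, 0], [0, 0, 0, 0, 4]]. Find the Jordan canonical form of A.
The characteristic polynomial is det(xI - A) = (x - 4)^5, so the eigenvalues are 4 (algebraic multiplicity 5).

For λ = 4: rank(A - 4I) = 2, rank((A - 4I)^2) = 0. The eigenspace has dimension 5 - 2 = 3, so there are 3 Jordan blocks; the rank sequence gives block sizes [2, 2, 1].

Assembling the blocks gives the Jordan form J above.

J = [[4, 1, 0, 0, 0], [0, 4, 0, 0, 0], [0, 0, 4, 1, 0], [0, 0, 0, 4, 0], [0, 0, 0, 0, 4]]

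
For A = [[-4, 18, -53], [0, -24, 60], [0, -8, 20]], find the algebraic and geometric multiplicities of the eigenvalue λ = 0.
The characteristic polynomial is x(x + 4)^2, so the factor x appears with exponent 1: the algebraic multiplicity is 1.

rank(A) = 2, so the eigenspace has dimension 3 - 2 = 1: the geometric multiplicity is 1.

algebraic multiplicity 1, geometric multiplicity 1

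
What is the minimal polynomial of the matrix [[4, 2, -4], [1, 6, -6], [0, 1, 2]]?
The characteristic polynomial factors as (x - 4)^3. The minimal polynomial is ∏(x - λ)^{k_λ} where k_λ is the size of the largest Jordan block at λ.

For λ = 4: rank(A - 4I) = 2, and the largest Jordan block has size 3 (the smallest k with rank((A - 4I)^k) = rank((A - 4I)^(k+1))).

So m_A(x) = (x - 4)^3.

m_A(x) = (x - 4)^3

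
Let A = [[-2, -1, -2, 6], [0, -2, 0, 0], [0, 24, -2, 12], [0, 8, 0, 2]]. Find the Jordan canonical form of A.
J = [[-2, 1, 0, 0], [0, -2, 0, 0], [0, 0, -2, 0], [0, 0, 0, 2]]

The characteristic polynomial is det(xI - A) = (x - 2)(x + 2)^3, so the eigenvalues are -2 (algebraic multiplicity 3), 2 (algebraic multiplicity 1).

For λ = -2: rank(A + 2I) = 2, rank((A + 2I)^2) = 1. The eigenspace has dimension 4 - 2 = 2, so there are 2 Jordan blocks; the rank sequence gives block sizes [2, 1].

For λ = 2: algebraic multiplicity 1 gives one 1×1 block.

Assembling the blocks gives the Jordan form J above.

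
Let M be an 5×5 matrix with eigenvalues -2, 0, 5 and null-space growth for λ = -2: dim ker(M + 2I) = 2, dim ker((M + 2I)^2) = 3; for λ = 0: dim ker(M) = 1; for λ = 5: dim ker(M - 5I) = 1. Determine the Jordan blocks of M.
λ = -2: successive nullity increments [2, 1] count blocks of size ≥ k; block sizes are [2, 1].
λ = 0: successive nullity increments [1] count blocks of size ≥ k; block sizes are [1].
λ = 5: successive nullity increments [1] count blocks of size ≥ k; block sizes are [1].

Jordan blocks: (-2, 2), (-2, 1), (0, 1), (5, 1)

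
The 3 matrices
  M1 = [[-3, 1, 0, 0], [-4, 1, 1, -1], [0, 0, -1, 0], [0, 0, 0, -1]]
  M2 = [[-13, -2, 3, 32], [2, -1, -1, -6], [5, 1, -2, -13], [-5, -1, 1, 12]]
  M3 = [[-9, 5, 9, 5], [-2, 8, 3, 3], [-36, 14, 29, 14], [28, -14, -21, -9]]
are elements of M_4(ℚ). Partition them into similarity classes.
2 classes: {M1, M2}, {M3}

Characteristic polynomials: χ_{M1} = (x + 1)^4, χ_{M2} = (x + 1)^4, χ_{M3} = (x - 5)^3(x - 4).

{M1, M2}: invariant factors x + 1, (x + 1)^3.

{M3}: invariant factors x - 5, (x - 5)^2(x - 4).

Matrices are similar if and only if their invariant-factor lists agree; the partition into similarity classes is {M1, M2}, {M3}.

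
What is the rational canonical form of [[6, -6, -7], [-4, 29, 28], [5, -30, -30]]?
The invariant factors of A (the non-unit diagonal entries of the Smith normal form of xI - A over ℚ[x]) are x - 5, (x - 5)(x + 5), each dividing the next. The characteristic polynomial is their product, (x - 5)^2(x + 5).

The rational canonical form is the block-diagonal matrix of companion matrices C(f_i):
R = [[5, 0, 0], [0, 0, 25], [0, 1, 0]].

R = [[5, 0, 0], [0, 0, 25], [0, 1, 0]]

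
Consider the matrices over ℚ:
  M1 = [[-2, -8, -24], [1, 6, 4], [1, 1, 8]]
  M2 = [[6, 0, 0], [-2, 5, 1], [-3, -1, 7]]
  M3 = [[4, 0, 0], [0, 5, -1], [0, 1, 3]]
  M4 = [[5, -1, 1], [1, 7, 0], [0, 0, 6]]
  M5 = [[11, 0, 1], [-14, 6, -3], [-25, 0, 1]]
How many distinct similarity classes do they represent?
Characteristic polynomials: χ_{M1} = (x - 4)^3, χ_{M2} = (x - 6)^3, χ_{M3} = (x - 4)^3, χ_{M4} = (x - 6)^3, χ_{M5} = (x - 6)^3.

{M1}: invariant factors (x - 4)^3.

{M2, M4, M5}: invariant factors (x - 6)^3.

{M3}: invariant factors x - 4, (x - 4)^2.

Matrices are similar if and only if their invariant-factor lists agree; the partition into similarity classes is {M1}, {M2, M4, M5}, {M3}.

3 classes: {M1}, {M2, M4, M5}, {M3}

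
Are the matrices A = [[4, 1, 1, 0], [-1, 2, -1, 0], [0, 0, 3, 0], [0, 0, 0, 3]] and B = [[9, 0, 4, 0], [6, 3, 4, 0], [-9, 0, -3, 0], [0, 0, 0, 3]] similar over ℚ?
Yes.

Two matrices over a field are similar if and only if they have the same invariant factors.

Both A and B have characteristic polynomial (x - 3)^4 and minimal polynomial (x - 3)^2. Computing further, both have invariant factors x - 3, x - 3, (x - 3)^2. Hence A and B are similar.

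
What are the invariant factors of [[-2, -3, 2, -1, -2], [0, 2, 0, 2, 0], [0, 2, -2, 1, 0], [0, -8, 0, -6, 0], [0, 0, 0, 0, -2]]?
The Jordan structure of A has elementary divisors (x + 2)^2, (x + 2)^2, (x + 2). Arranging the block sizes at each eigenvalue in decreasing order and taking row products gives the invariant factors.

Invariant factors (smallest first, each dividing the next): x + 2, (x + 2)^2, (x + 2)^2.

Check: the last factor (x + 2)^2 is the minimal polynomial, and the product (x + 2)^5 is the characteristic polynomial.

x + 2, (x + 2)^2, (x + 2)^2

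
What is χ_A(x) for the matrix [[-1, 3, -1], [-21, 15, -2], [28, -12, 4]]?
χ_A(x) = (x - 6)^3

xI - A = [[x + 1, -3, 1], [21, x - 15, 2], [-28, 12, x - 4]].

Expanding det(xI - A) along the first row:
det(xI - A) = + (x + 1)·det([[x - 15, 2], [12, x - 4]]) - (-3)·det([[21, 2], [-28, x - 4]]) + (1)·det([[21, x - 15], [-28, 12]]).

Evaluating gives χ_A(x) = x^3 - 18x^2 + 108x - 216 = (x - 6)^3.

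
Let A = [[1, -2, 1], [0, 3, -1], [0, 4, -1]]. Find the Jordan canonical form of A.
The characteristic polynomial is det(xI - A) = (x - 1)^3, so the eigenvalues are 1 (algebraic multiplicity 3).

For λ = 1: rank(A - I) = 1, rank((A - I)^2) = 0. The eigenspace has dimension 3 - 1 = 2, so there are 2 Jordan blocks; the rank sequence gives block sizes [2, 1].

Assembling the blocks gives the Jordan form J above.

J = [[1, 1, 0], [0, 1, 0], [0, 0, 1]]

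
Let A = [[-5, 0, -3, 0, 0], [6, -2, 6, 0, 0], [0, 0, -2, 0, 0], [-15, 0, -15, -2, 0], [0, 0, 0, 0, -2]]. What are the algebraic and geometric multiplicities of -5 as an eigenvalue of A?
algebraic multiplicity 1, geometric multiplicity 1

The characteristic polynomial is (x + 2)^4(x + 5), so the factor x + 5 appears with exponent 1: the algebraic multiplicity is 1.

rank(A + 5I) = 4, so the eigenspace has dimension 5 - 4 = 1: the geometric multiplicity is 1.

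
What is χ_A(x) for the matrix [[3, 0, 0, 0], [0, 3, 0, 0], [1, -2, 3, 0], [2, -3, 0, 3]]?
xI - A = [[x - 3, 0, 0, 0], [0, x - 3, 0, 0], [-1, 2, x - 3, 0], [-2, 3, 0, x - 3]].

Expanding det(xI - A) along the first row:
det(xI - A) = + (x - 3)·det([[x - 3, 0, 0], [2, x - 3, 0], [3, 0, x - 3]]) - (0)·det([[0, 0, 0], [-1, x - 3, 0], [-2, 0, x - 3]]) + (0)·det([[0, x - 3, 0], [-1, 2, 0], [-2, 3, x - 3]]) - (0)·det([[0, x - 3, 0], [-1, 2, x - 3], [-2, 3, 0]]).

Evaluating gives χ_A(x) = x^4 - 12x^3 + 54x^2 - 108x + 81 = (x - 3)^4.

χ_A(x) = (x - 3)^4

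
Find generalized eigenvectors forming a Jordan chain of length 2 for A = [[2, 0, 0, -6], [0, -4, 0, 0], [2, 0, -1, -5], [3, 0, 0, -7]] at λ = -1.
We seek v_1 ∈ ker((A + I)^2) \ ker(A + I), then set v_{i+1} = (A + I) v_i.

One such chain is v_1 = [[-2, 0, 0, -1]]^T, v_2 = [[0, 0, 1, 0]]^T. Check: (A + I) v_2 = [[0, 0, 0, 0]]^T = 0.

v_1 = [[-2, 0, 0, -1]]^T, v_2 = [[0, 0, 1, 0]]^T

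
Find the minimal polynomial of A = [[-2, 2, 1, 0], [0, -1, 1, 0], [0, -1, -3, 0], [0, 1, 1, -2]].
m_A(x) = (x + 2)^3

The characteristic polynomial factors as (x + 2)^4. The minimal polynomial is ∏(x - λ)^{k_λ} where k_λ is the size of the largest Jordan block at λ.

For λ = -2: rank(A + 2I) = 2, and the largest Jordan block has size 3 (the smallest k with rank((A + 2I)^k) = rank((A + 2I)^(k+1))).

So m_A(x) = (x + 2)^3.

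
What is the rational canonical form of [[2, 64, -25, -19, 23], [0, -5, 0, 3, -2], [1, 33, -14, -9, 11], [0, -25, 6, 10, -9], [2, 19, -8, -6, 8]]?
The invariant factors of A (the non-unit diagonal entries of the Smith normal form of xI - A over ℚ[x]) are (x - 5)(x + 1)^4, each dividing the next. The characteristic polynomial is their product, (x - 5)(x + 1)^4.

The rational canonical form is the block-diagonal matrix of companion matrices C(f_i):
R = [[0, 0, 0, 0, 5], [1, 0, 0, 0, 19], [0, 1, 0, 0, 26], [0, 0, 1, 0, 14], [0, 0, 0, 1, 1]].

R = [[0, 0, 0, 0, 5], [1, 0, 0, 0, 19], [0, 1, 0, 0, 26], [0, 0, 1, 0, 14], [0, 0, 0, 1, 1]]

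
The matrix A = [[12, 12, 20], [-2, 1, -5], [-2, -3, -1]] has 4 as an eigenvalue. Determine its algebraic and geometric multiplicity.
The characteristic polynomial is (x - 4)^3, so the factor x - 4 appears with exponent 3: the algebraic multiplicity is 3.

rank(A - 4I) = 1, so the eigenspace has dimension 3 - 1 = 2: the geometric multiplicity is 2.

Since 2 < 3, A is not diagonalizable.

algebraic multiplicity 3, geometric multiplicity 2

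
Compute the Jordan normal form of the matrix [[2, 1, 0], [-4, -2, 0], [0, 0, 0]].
The characteristic polynomial is det(xI - A) = x^3, so the eigenvalues are 0 (algebraic multiplicity 3).

For λ = 0: rank(A) = 1, rank(A^2) = 0. The eigenspace has dimension 3 - 1 = 2, so there are 2 Jordan blocks; the rank sequence gives block sizes [2, 1].

Assembling the blocks gives the Jordan form J above.

J = [[0, 1, 0], [0, 0, 0], [0, 0, 0]]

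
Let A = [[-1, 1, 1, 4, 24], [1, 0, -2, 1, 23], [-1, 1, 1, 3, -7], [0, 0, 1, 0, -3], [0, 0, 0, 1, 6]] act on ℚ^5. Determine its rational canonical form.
The invariant factors of A (the non-unit diagonal entries of the Smith normal form of xI - A over ℚ[x]) are (x - 5)(x - 1)(x^3 - 4x - 5), each dividing the next. The characteristic polynomial is their product, (x - 5)(x - 1)(x^3 - 4x - 5).

The rational canonical form is the block-diagonal matrix of companion matrices C(f_i):
R = [[0, 0, 0, 0, 25], [1, 0, 0, 0, -10], [0, 1, 0, 0, -19], [0, 0, 1, 0, -1], [0, 0, 0, 1, 6]].

Note the characteristic polynomial does not split into linear factors over ℚ, so A has no Jordan form over ℚ; the rational canonical form exists over any field.

R = [[0, 0, 0, 0, 25], [1, 0, 0, 0, -10], [0, 1, 0, 0, -19], [0, 0, 1, 0, -1], [0, 0, 0, 1, 6]]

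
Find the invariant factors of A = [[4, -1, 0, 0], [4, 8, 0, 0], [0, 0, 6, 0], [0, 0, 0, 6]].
x - 6, x - 6, (x - 6)^2

The Jordan structure of A has elementary divisors (x - 6)^2, (x - 6), (x - 6). Arranging the block sizes at each eigenvalue in decreasing order and taking row products gives the invariant factors.

Invariant factors (smallest first, each dividing the next): x - 6, x - 6, (x - 6)^2.

Check: the last factor (x - 6)^2 is the minimal polynomial, and the product (x - 6)^4 is the characteristic polynomial.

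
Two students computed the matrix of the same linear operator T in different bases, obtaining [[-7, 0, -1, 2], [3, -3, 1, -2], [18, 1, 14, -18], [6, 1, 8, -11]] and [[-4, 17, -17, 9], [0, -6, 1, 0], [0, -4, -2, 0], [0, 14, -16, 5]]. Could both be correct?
Two matrices over a field are similar if and only if they have the same invariant factors.

Both A and B have characteristic polynomial (x - 5)(x + 4)^3 and minimal polynomial (x - 5)(x + 4)^3. Computing further, both have invariant factors (x - 5)(x + 4)^3. Hence A and B are similar.

Yes.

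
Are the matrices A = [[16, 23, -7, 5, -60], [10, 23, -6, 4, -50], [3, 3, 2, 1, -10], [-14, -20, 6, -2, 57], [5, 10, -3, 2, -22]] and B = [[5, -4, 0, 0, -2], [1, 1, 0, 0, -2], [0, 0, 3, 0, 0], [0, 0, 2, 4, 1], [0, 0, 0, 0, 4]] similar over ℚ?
Two matrices over a field are similar if and only if they have the same invariant factors.

Both A and B have characteristic polynomial (x - 4)^2(x - 3)^3 and minimal polynomial (x - 4)^2(x - 3)^2. Computing further, both have invariant factors x - 3, (x - 4)^2(x - 3)^2. Hence A and B are similar.

Yes.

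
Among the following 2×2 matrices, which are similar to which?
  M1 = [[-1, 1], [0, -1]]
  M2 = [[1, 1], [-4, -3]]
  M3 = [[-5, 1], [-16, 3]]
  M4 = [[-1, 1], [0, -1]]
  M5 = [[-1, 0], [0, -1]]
2 classes: {M1, M2, M3, M4}, {M5}

Characteristic polynomials: χ_{M1} = (x + 1)^2, χ_{M2} = (x + 1)^2, χ_{M3} = (x + 1)^2, χ_{M4} = (x + 1)^2, χ_{M5} = (x + 1)^2.

{M1, M2, M3, M4}: invariant factors (x + 1)^2.

{M5}: invariant factors x + 1, x + 1.

Matrices are similar if and only if their invariant-factor lists agree; the partition into similarity classes is {M1, M2, M3, M4}, {M5}.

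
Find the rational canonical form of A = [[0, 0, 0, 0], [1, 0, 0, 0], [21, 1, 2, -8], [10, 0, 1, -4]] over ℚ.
R = [[0, 0, 0, 0], [1, 0, 0, 0], [0, 1, 0, 0], [0, 0, 1, -2]]

The invariant factors of A (the non-unit diagonal entries of the Smith normal form of xI - A over ℚ[x]) are x^3(x + 2), each dividing the next. The characteristic polynomial is their product, x^3(x + 2).

The rational canonical form is the block-diagonal matrix of companion matrices C(f_i):
R = [[0, 0, 0, 0], [1, 0, 0, 0], [0, 1, 0, 0], [0, 0, 1, -2]].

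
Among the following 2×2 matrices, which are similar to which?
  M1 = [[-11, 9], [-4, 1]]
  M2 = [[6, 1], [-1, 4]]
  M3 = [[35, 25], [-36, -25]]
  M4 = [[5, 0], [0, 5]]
3 classes: {M1}, {M2, M3}, {M4}

Characteristic polynomials: χ_{M1} = (x + 5)^2, χ_{M2} = (x - 5)^2, χ_{M3} = (x - 5)^2, χ_{M4} = (x - 5)^2.

{M1}: invariant factors (x + 5)^2.

{M2, M3}: invariant factors (x - 5)^2.

{M4}: invariant factors x - 5, x - 5.

Matrices are similar if and only if their invariant-factor lists agree; the partition into similarity classes is {M1}, {M2, M3}, {M4}.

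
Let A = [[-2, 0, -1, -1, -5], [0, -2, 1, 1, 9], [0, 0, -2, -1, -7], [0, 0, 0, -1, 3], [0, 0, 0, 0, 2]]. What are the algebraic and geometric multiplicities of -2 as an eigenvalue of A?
algebraic multiplicity 3, geometric multiplicity 2

The characteristic polynomial is (x - 2)(x + 1)(x + 2)^3, so the factor x + 2 appears with exponent 3: the algebraic multiplicity is 3.

rank(A + 2I) = 3, so the eigenspace has dimension 5 - 3 = 2: the geometric multiplicity is 2.

Since 2 < 3, A is not diagonalizable.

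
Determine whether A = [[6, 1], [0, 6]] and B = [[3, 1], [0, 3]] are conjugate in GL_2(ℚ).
No.

trace(A) = 12 but trace(B) = 6. The trace is a similarity invariant, so A and B are not similar.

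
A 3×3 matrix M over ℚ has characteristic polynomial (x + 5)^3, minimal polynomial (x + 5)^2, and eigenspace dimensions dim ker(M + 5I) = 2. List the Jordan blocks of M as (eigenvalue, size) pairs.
Jordan blocks: (-5, 2), (-5, 1)

λ = -5: algebraic multiplicity 3 (exponent in χ_M), largest block size 2 (exponent in m_M), 2 blocks (geometric multiplicity). These force block sizes [2, 1].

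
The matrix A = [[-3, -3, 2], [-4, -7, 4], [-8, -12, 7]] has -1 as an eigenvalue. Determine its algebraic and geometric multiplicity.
algebraic multiplicity 3, geometric multiplicity 2

The characteristic polynomial is (x + 1)^3, so the factor x + 1 appears with exponent 3: the algebraic multiplicity is 3.

rank(A + I) = 1, so the eigenspace has dimension 3 - 1 = 2: the geometric multiplicity is 2.

Since 2 < 3, A is not diagonalizable.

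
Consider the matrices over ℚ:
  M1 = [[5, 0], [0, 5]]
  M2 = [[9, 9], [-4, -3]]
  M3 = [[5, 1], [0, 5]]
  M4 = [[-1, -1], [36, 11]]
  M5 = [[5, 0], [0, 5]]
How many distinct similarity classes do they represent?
Characteristic polynomials: χ_{M1} = (x - 5)^2, χ_{M2} = (x - 3)^2, χ_{M3} = (x - 5)^2, χ_{M4} = (x - 5)^2, χ_{M5} = (x - 5)^2.

{M1, M5}: invariant factors x - 5, x - 5.

{M2}: invariant factors (x - 3)^2.

{M3, M4}: invariant factors (x - 5)^2.

Matrices are similar if and only if their invariant-factor lists agree; the partition into similarity classes is {M1, M5}, {M2}, {M3, M4}.

3 classes: {M1, M5}, {M2}, {M3, M4}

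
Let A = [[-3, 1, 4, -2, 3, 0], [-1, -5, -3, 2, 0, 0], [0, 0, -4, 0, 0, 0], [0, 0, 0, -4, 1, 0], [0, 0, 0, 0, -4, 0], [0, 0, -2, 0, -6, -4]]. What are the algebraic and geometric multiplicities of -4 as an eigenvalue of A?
The characteristic polynomial is (x + 4)^6, so the factor x + 4 appears with exponent 6: the algebraic multiplicity is 6.

rank(A + 4I) = 3, so the eigenspace has dimension 6 - 3 = 3: the geometric multiplicity is 3.

Since 3 < 6, A is not diagonalizable.

algebraic multiplicity 6, geometric multiplicity 3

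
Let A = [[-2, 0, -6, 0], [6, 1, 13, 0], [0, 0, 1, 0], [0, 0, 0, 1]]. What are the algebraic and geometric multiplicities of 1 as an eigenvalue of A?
algebraic multiplicity 3, geometric multiplicity 2

The characteristic polynomial is (x - 1)^3(x + 2), so the factor x - 1 appears with exponent 3: the algebraic multiplicity is 3.

rank(A - I) = 2, so the eigenspace has dimension 4 - 2 = 2: the geometric multiplicity is 2.

Since 2 < 3, A is not diagonalizable.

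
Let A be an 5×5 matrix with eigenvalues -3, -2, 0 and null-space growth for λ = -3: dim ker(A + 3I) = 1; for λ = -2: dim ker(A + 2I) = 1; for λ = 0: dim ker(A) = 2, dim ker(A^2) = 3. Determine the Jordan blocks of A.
Jordan blocks: (-3, 1), (-2, 1), (0, 2), (0, 1)

λ = -3: successive nullity increments [1] count blocks of size ≥ k; block sizes are [1].
λ = -2: successive nullity increments [1] count blocks of size ≥ k; block sizes are [1].
λ = 0: successive nullity increments [2, 1] count blocks of size ≥ k; block sizes are [2, 1].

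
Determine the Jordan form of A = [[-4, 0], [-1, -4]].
J = [[-4, 1], [0, -4]]

The characteristic polynomial is det(xI - A) = (x + 4)^2, so the eigenvalues are -4 (algebraic multiplicity 2).

For λ = -4: rank(A + 4I) = 1, rank((A + 4I)^2) = 0. The eigenspace has dimension 2 - 1 = 1, so there is 1 Jordan block; the rank sequence gives block sizes [2].

Assembling the blocks gives the Jordan form J above.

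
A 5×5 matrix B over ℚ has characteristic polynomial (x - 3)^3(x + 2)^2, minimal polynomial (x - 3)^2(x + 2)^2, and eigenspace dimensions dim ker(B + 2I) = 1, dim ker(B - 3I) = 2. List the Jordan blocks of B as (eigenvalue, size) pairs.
Jordan blocks: (-2, 2), (3, 2), (3, 1)

λ = -2: algebraic multiplicity 2 (exponent in χ_B), largest block size 2 (exponent in m_B), 1 block (geometric multiplicity). This forces block sizes [2].
λ = 3: algebraic multiplicity 3 (exponent in χ_B), largest block size 2 (exponent in m_B), 2 blocks (geometric multiplicity). These force block sizes [2, 1].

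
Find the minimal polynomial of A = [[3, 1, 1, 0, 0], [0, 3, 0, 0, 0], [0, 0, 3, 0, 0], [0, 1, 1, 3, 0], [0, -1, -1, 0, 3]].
m_A(x) = (x - 3)^2

The characteristic polynomial factors as (x - 3)^5. The minimal polynomial is ∏(x - λ)^{k_λ} where k_λ is the size of the largest Jordan block at λ.

For λ = 3: rank(A - 3I) = 1, and the largest Jordan block has size 2 (the smallest k with rank((A - 3I)^k) = rank((A - 3I)^(k+1))).

So m_A(x) = (x - 3)^2.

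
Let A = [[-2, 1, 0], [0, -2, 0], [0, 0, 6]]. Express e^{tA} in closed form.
e^{tA} = [[e^{-2*t}, t*e^{-2*t}, 0], [0, e^{-2*t}, 0], [0, 0, e^{6*t}]]

A has Jordan form J = [[-2, 1, 0], [0, -2, 0], [0, 0, 6]] with A = PJP^{-1}, so e^{tA} = P e^{tJ} P^{-1}.

For a Jordan block J_k(λ), e^{tJ_k(λ)} = e^{λt} · (I + tN + t^2 N^2/2! + ... + t^{k-1} N^{k-1}/(k-1)!) where N is the nilpotent superdiagonal part.

Assembling the blocks and conjugating back gives the entries of e^{tA} as shown above.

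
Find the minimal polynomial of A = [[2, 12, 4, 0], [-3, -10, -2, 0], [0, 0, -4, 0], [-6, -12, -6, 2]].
m_A(x) = (x - 2)(x + 4)^2

The characteristic polynomial factors as (x - 2)(x + 4)^3. The minimal polynomial is ∏(x - λ)^{k_λ} where k_λ is the size of the largest Jordan block at λ.

For λ = -4: rank(A + 4I) = 2, and the largest Jordan block has size 2 (the smallest k with rank((A + 4I)^k) = rank((A + 4I)^(k+1))).
For λ = 2: rank(A - 2I) = 3, and the largest Jordan block has size 1 (the smallest k with rank((A - 2I)^k) = rank((A - 2I)^(k+1))).

So m_A(x) = (x - 2)(x + 4)^2.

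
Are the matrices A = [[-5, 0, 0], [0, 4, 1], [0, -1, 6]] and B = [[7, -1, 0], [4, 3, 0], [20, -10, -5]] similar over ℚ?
Yes.

Two matrices over a field are similar if and only if they have the same invariant factors.

Both A and B have characteristic polynomial (x - 5)^2(x + 5) and minimal polynomial (x - 5)^2(x + 5). Computing further, both have invariant factors (x - 5)^2(x + 5). Hence A and B are similar.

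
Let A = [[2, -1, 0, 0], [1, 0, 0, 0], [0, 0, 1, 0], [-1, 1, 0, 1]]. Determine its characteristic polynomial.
χ_A(x) = (x - 1)^4

xI - A = [[x - 2, 1, 0, 0], [-1, x, 0, 0], [0, 0, x - 1, 0], [1, -1, 0, x - 1]].

Expanding det(xI - A) along the first row:
det(xI - A) = + (x - 2)·det([[x, 0, 0], [0, x - 1, 0], [-1, 0, x - 1]]) - (1)·det([[-1, 0, 0], [0, x - 1, 0], [1, 0, x - 1]]) + (0)·det([[-1, x, 0], [0, 0, 0], [1, -1, x - 1]]) - (0)·det([[-1, x, 0], [0, 0, x - 1], [1, -1, 0]]).

Evaluating gives χ_A(x) = x^4 - 4x^3 + 6x^2 - 4x + 1 = (x - 1)^4.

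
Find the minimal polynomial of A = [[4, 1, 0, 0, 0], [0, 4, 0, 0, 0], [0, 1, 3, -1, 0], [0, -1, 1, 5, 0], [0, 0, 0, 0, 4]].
The characteristic polynomial factors as (x - 4)^5. The minimal polynomial is ∏(x - λ)^{k_λ} where k_λ is the size of the largest Jordan block at λ.

For λ = 4: rank(A - 4I) = 2, and the largest Jordan block has size 2 (the smallest k with rank((A - 4I)^k) = rank((A - 4I)^(k+1))).

So m_A(x) = (x - 4)^2.

m_A(x) = (x - 4)^2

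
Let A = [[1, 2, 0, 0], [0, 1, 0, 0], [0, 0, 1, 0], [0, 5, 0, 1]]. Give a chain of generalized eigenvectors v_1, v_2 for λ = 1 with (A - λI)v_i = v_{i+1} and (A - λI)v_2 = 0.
v_1 = [[1, 1, 3, -2]]^T, v_2 = [[2, 0, 0, 5]]^T

We seek v_1 ∈ ker((A - I)^2) \ ker(A - I), then set v_{i+1} = (A - I) v_i.

One such chain is v_1 = [[1, 1, 3, -2]]^T, v_2 = [[2, 0, 0, 5]]^T. Check: (A - I) v_2 = [[0, 0, 0, 0]]^T = 0.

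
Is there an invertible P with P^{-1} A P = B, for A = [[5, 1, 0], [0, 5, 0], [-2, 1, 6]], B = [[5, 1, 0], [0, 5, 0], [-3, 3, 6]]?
Yes.

Two matrices over a field are similar if and only if they have the same invariant factors.

Both A and B have characteristic polynomial (x - 6)(x - 5)^2 and minimal polynomial (x - 6)(x - 5)^2. Computing further, both have invariant factors (x - 6)(x - 5)^2. Hence A and B are similar.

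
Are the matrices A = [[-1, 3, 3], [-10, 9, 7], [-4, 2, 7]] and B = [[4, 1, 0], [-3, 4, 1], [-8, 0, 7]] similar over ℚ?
Two matrices over a field are similar if and only if they have the same invariant factors.

Both A and B have characteristic polynomial (x - 5)^3 and minimal polynomial (x - 5)^3. Computing further, both have invariant factors (x - 5)^3. Hence A and B are similar.

Yes.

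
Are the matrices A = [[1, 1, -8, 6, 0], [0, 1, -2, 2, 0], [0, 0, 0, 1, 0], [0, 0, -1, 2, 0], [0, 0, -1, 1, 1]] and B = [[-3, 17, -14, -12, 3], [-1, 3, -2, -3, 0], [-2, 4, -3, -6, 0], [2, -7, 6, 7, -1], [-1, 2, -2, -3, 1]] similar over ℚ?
Two matrices over a field are similar if and only if they have the same invariant factors.

Both A and B have characteristic polynomial (x - 1)^5 and minimal polynomial (x - 1)^2. Computing further, both have invariant factors x - 1, (x - 1)^2, (x - 1)^2. Hence A and B are similar.

Yes.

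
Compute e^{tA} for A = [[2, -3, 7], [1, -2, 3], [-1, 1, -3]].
e^{tA} = [[(-t^2 + 6*t + 2)*e^{-t}/2, t*(t - 6)*e^{-t}/2, t*(7 - t)*e^{-t}], [t*(2 - t)*e^{-t}/2, (t^2/2 - t + 1)*e^{-t}, t*(3 - t)*e^{-t}], [-t*e^{-t}, t*e^{-t}, (1 - 2*t)*e^{-t}]]

A has Jordan form J = [[-1, 1, 0], [0, -1, 1], [0, 0, -1]] with A = PJP^{-1}, so e^{tA} = P e^{tJ} P^{-1}.

For a Jordan block J_k(λ), e^{tJ_k(λ)} = e^{λt} · (I + tN + t^2 N^2/2! + ... + t^{k-1} N^{k-1}/(k-1)!) where N is the nilpotent superdiagonal part.

Assembling the blocks and conjugating back gives the entries of e^{tA} as shown above.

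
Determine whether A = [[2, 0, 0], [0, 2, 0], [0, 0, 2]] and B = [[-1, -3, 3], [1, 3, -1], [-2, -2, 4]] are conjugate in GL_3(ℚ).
No.

Both have characteristic polynomial (x - 2)^3, but the minimal polynomial of A is x - 2 while the minimal polynomial of B is (x - 2)^2. The minimal polynomial is a similarity invariant, so A and B are not similar.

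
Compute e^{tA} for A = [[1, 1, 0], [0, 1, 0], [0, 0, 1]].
e^{tA} = [[e^{t}, t*e^{t}, 0], [0, e^{t}, 0], [0, 0, e^{t}]]

A has Jordan form J = [[1, 1, 0], [0, 1, 0], [0, 0, 1]] with A = PJP^{-1}, so e^{tA} = P e^{tJ} P^{-1}.

For a Jordan block J_k(λ), e^{tJ_k(λ)} = e^{λt} · (I + tN + t^2 N^2/2! + ... + t^{k-1} N^{k-1}/(k-1)!) where N is the nilpotent superdiagonal part.

Assembling the blocks and conjugating back gives the entries of e^{tA} as shown above.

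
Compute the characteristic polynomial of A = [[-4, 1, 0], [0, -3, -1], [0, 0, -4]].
χ_A(x) = (x + 3)(x + 4)^2

xI - A = [[x + 4, -1, 0], [0, x + 3, 1], [0, 0, x + 4]].

Expanding det(xI - A) along the first row:
det(xI - A) = + (x + 4)·det([[x + 3, 1], [0, x + 4]]) - (-1)·det([[0, 1], [0, x + 4]]) + (0)·det([[0, x + 3], [0, 0]]).

Evaluating gives χ_A(x) = x^3 + 11x^2 + 40x + 48 = (x + 3)(x + 4)^2.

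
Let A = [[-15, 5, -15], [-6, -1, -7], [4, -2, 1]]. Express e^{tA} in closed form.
e^{tA} = [[(5*t^2 - 10*t + 1)*e^{-5*t}, 5*t*e^{-5*t}, 5*t*(5*t - 6)*e^{-5*t}/2], [2*t*(2*t - 3)*e^{-5*t}, (4*t + 1)*e^{-5*t}, t*(10*t - 7)*e^{-5*t}], [2*t*(2 - t)*e^{-5*t}, -2*t*e^{-5*t}, (-5*t^2 + 6*t + 1)*e^{-5*t}]]

A has Jordan form J = [[-5, 1, 0], [0, -5, 1], [0, 0, -5]] with A = PJP^{-1}, so e^{tA} = P e^{tJ} P^{-1}.

For a Jordan block J_k(λ), e^{tJ_k(λ)} = e^{λt} · (I + tN + t^2 N^2/2! + ... + t^{k-1} N^{k-1}/(k-1)!) where N is the nilpotent superdiagonal part.

Assembling the blocks and conjugating back gives the entries of e^{tA} as shown above.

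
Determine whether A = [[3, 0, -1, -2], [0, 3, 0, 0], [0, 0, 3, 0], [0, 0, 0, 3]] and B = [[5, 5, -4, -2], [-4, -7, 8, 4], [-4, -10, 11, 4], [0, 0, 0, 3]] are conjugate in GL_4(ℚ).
Yes.

Two matrices over a field are similar if and only if they have the same invariant factors.

Both A and B have characteristic polynomial (x - 3)^4 and minimal polynomial (x - 3)^2. Computing further, both have invariant factors x - 3, x - 3, (x - 3)^2. Hence A and B are similar.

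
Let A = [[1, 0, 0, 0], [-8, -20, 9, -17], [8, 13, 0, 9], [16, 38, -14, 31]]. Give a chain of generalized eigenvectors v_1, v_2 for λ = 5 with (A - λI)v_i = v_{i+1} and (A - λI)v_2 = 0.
v_1 = [[0, -3, 1, 5]]^T, v_2 = [[0, -1, 1, 2]]^T

We seek v_1 ∈ ker((A - 5I)^2) \ ker(A - 5I), then set v_{i+1} = (A - 5I) v_i.

One such chain is v_1 = [[0, -3, 1, 5]]^T, v_2 = [[0, -1, 1, 2]]^T. Check: (A - 5I) v_2 = [[0, 0, 0, 0]]^T = 0.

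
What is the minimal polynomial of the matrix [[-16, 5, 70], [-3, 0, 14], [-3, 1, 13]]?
m_A(x) = (x + 1)^2

The characteristic polynomial factors as (x + 1)^3. The minimal polynomial is ∏(x - λ)^{k_λ} where k_λ is the size of the largest Jordan block at λ.

For λ = -1: rank(A + I) = 1, and the largest Jordan block has size 2 (the smallest k with rank((A + I)^k) = rank((A + I)^(k+1))).

So m_A(x) = (x + 1)^2.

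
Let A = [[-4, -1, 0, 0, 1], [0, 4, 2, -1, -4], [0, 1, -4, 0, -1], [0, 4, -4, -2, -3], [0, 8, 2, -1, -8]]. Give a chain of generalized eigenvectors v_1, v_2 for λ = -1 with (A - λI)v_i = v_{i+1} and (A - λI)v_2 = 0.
v_1 = [[0, 0, 0, 1, 0]]^T, v_2 = [[0, -1, 0, -1, -1]]^T

We seek v_1 ∈ ker((A + I)^2) \ ker(A + I), then set v_{i+1} = (A + I) v_i.

One such chain is v_1 = [[0, 0, 0, 1, 0]]^T, v_2 = [[0, -1, 0, -1, -1]]^T. Check: (A + I) v_2 = [[0, 0, 0, 0, 0]]^T = 0.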